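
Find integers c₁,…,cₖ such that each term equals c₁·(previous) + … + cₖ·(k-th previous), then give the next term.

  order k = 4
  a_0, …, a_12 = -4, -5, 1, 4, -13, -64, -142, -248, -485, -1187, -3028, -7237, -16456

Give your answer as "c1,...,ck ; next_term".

  a_4 = 3·4 + -3·1 + 2·-5 + 3·-4 = -13
  a_5 = 3·-13 + -3·4 + 2·1 + 3·-5 = -64
  a_6 = 3·-64 + -3·-13 + 2·4 + 3·1 = -142
  a_7 = 3·-142 + -3·-64 + 2·-13 + 3·4 = -248
  a_8 = 3·-248 + -3·-142 + 2·-64 + 3·-13 = -485
  a_9 = 3·-485 + -3·-248 + 2·-142 + 3·-64 = -1187
  a_10 = 3·-1187 + -3·-485 + 2·-248 + 3·-142 = -3028
  a_11 = 3·-3028 + -3·-1187 + 2·-485 + 3·-248 = -7237
  a_12 = 3·-7237 + -3·-3028 + 2·-1187 + 3·-485 = -16456
  a_13 = 3·-16456 + -3·-7237 + 2·-3028 + 3·-1187 = -37274

3,-3,2,3 ; -37274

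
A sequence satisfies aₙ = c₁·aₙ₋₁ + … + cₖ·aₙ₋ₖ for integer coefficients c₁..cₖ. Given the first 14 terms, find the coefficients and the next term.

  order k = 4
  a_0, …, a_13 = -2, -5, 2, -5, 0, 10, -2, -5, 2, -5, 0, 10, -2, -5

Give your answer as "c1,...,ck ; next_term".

0,-1,0,-1 ; 2

  a_4 = 0·-5 + -1·2 + 0·-5 + -1·-2 = 0
  a_5 = 0·0 + -1·-5 + 0·2 + -1·-5 = 10
  a_6 = 0·10 + -1·0 + 0·-5 + -1·2 = -2
  a_7 = 0·-2 + -1·10 + 0·0 + -1·-5 = -5
  a_8 = 0·-5 + -1·-2 + 0·10 + -1·0 = 2
  a_9 = 0·2 + -1·-5 + 0·-2 + -1·10 = -5
  a_10 = 0·-5 + -1·2 + 0·-5 + -1·-2 = 0
  a_11 = 0·0 + -1·-5 + 0·2 + -1·-5 = 10
  a_12 = 0·10 + -1·0 + 0·-5 + -1·2 = -2
  a_13 = 0·-2 + -1·10 + 0·0 + -1·-5 = -5
  a_14 = 0·-5 + -1·-2 + 0·10 + -1·0 = 2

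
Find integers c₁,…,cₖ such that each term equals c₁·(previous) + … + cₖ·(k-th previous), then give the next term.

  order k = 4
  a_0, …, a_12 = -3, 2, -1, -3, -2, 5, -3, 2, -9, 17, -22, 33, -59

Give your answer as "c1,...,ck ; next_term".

-1,0,-1,1 ; 98

  a_4 = -1·-3 + 0·-1 + -1·2 + 1·-3 = -2
  a_5 = -1·-2 + 0·-3 + -1·-1 + 1·2 = 5
  a_6 = -1·5 + 0·-2 + -1·-3 + 1·-1 = -3
  a_7 = -1·-3 + 0·5 + -1·-2 + 1·-3 = 2
  a_8 = -1·2 + 0·-3 + -1·5 + 1·-2 = -9
  a_9 = -1·-9 + 0·2 + -1·-3 + 1·5 = 17
  a_10 = -1·17 + 0·-9 + -1·2 + 1·-3 = -22
  a_11 = -1·-22 + 0·17 + -1·-9 + 1·2 = 33
  a_12 = -1·33 + 0·-22 + -1·17 + 1·-9 = -59
  a_13 = -1·-59 + 0·33 + -1·-22 + 1·17 = 98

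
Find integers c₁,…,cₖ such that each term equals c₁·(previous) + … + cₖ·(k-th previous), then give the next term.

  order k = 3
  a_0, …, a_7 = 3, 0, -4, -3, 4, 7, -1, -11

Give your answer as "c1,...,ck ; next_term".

0,-1,-1 ; -6

  a_3 = 0·-4 + -1·0 + -1·3 = -3
  a_4 = 0·-3 + -1·-4 + -1·0 = 4
  a_5 = 0·4 + -1·-3 + -1·-4 = 7
  a_6 = 0·7 + -1·4 + -1·-3 = -1
  a_7 = 0·-1 + -1·7 + -1·4 = -11
  a_8 = 0·-11 + -1·-1 + -1·7 = -6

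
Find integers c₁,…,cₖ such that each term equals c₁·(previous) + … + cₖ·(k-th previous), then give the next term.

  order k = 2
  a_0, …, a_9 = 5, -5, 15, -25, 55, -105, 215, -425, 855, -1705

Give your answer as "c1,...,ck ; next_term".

-1,2 ; 3415

  a_2 = -1·-5 + 2·5 = 15
  a_3 = -1·15 + 2·-5 = -25
  a_4 = -1·-25 + 2·15 = 55
  a_5 = -1·55 + 2·-25 = -105
  a_6 = -1·-105 + 2·55 = 215
  a_7 = -1·215 + 2·-105 = -425
  a_8 = -1·-425 + 2·215 = 855
  a_9 = -1·855 + 2·-425 = -1705
  a_10 = -1·-1705 + 2·855 = 3415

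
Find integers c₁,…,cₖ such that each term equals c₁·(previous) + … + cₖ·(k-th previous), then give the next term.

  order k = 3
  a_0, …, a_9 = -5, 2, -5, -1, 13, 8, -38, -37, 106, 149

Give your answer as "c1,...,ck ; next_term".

0,-3,-1 ; -281

  a_3 = 0·-5 + -3·2 + -1·-5 = -1
  a_4 = 0·-1 + -3·-5 + -1·2 = 13
  a_5 = 0·13 + -3·-1 + -1·-5 = 8
  a_6 = 0·8 + -3·13 + -1·-1 = -38
  a_7 = 0·-38 + -3·8 + -1·13 = -37
  a_8 = 0·-37 + -3·-38 + -1·8 = 106
  a_9 = 0·106 + -3·-37 + -1·-38 = 149
  a_10 = 0·149 + -3·106 + -1·-37 = -281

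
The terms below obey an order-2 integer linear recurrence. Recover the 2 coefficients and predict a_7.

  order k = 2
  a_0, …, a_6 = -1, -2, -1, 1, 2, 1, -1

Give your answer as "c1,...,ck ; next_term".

  a_2 = 1·-2 + -1·-1 = -1
  a_3 = 1·-1 + -1·-2 = 1
  a_4 = 1·1 + -1·-1 = 2
  a_5 = 1·2 + -1·1 = 1
  a_6 = 1·1 + -1·2 = -1
  a_7 = 1·-1 + -1·1 = -2

1,-1 ; -2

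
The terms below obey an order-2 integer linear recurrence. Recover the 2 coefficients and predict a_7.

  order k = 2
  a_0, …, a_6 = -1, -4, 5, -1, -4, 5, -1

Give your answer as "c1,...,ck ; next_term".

  a_2 = -1·-4 + -1·-1 = 5
  a_3 = -1·5 + -1·-4 = -1
  a_4 = -1·-1 + -1·5 = -4
  a_5 = -1·-4 + -1·-1 = 5
  a_6 = -1·5 + -1·-4 = -1
  a_7 = -1·-1 + -1·5 = -4

-1,-1 ; -4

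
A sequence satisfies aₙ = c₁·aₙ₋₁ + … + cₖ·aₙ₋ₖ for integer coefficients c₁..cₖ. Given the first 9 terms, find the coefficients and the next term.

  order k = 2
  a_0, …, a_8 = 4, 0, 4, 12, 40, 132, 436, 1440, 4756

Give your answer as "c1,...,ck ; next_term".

  a_2 = 3·0 + 1·4 = 4
  a_3 = 3·4 + 1·0 = 12
  a_4 = 3·12 + 1·4 = 40
  a_5 = 3·40 + 1·12 = 132
  a_6 = 3·132 + 1·40 = 436
  a_7 = 3·436 + 1·132 = 1440
  a_8 = 3·1440 + 1·436 = 4756
  a_9 = 3·4756 + 1·1440 = 15708

3,1 ; 15708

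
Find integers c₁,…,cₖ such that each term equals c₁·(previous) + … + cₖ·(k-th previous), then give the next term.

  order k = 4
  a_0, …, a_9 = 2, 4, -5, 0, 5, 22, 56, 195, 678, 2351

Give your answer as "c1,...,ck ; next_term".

3,1,1,3 ; 8094

  a_4 = 3·0 + 1·-5 + 1·4 + 3·2 = 5
  a_5 = 3·5 + 1·0 + 1·-5 + 3·4 = 22
  a_6 = 3·22 + 1·5 + 1·0 + 3·-5 = 56
  a_7 = 3·56 + 1·22 + 1·5 + 3·0 = 195
  a_8 = 3·195 + 1·56 + 1·22 + 3·5 = 678
  a_9 = 3·678 + 1·195 + 1·56 + 3·22 = 2351
  a_10 = 3·2351 + 1·678 + 1·195 + 3·56 = 8094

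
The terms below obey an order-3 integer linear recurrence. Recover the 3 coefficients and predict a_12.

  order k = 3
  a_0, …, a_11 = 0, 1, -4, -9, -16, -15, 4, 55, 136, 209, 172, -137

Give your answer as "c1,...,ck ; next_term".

2,-1,-2 ; -864

  a_3 = 2·-4 + -1·1 + -2·0 = -9
  a_4 = 2·-9 + -1·-4 + -2·1 = -16
  a_5 = 2·-16 + -1·-9 + -2·-4 = -15
  a_6 = 2·-15 + -1·-16 + -2·-9 = 4
  a_7 = 2·4 + -1·-15 + -2·-16 = 55
  a_8 = 2·55 + -1·4 + -2·-15 = 136
  a_9 = 2·136 + -1·55 + -2·4 = 209
  a_10 = 2·209 + -1·136 + -2·55 = 172
  a_11 = 2·172 + -1·209 + -2·136 = -137
  a_12 = 2·-137 + -1·172 + -2·209 = -864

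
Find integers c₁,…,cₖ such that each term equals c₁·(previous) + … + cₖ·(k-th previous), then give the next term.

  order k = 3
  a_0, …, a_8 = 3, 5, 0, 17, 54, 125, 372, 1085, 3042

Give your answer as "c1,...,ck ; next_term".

2,1,4 ; 8657

  a_3 = 2·0 + 1·5 + 4·3 = 17
  a_4 = 2·17 + 1·0 + 4·5 = 54
  a_5 = 2·54 + 1·17 + 4·0 = 125
  a_6 = 2·125 + 1·54 + 4·17 = 372
  a_7 = 2·372 + 1·125 + 4·54 = 1085
  a_8 = 2·1085 + 1·372 + 4·125 = 3042
  a_9 = 2·3042 + 1·1085 + 4·372 = 8657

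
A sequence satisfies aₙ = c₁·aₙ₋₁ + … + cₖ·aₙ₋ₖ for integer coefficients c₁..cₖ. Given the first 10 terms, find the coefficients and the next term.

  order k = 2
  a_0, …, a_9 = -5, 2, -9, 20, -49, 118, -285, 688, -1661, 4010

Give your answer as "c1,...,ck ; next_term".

-2,1 ; -9681

  a_2 = -2·2 + 1·-5 = -9
  a_3 = -2·-9 + 1·2 = 20
  a_4 = -2·20 + 1·-9 = -49
  a_5 = -2·-49 + 1·20 = 118
  a_6 = -2·118 + 1·-49 = -285
  a_7 = -2·-285 + 1·118 = 688
  a_8 = -2·688 + 1·-285 = -1661
  a_9 = -2·-1661 + 1·688 = 4010
  a_10 = -2·4010 + 1·-1661 = -9681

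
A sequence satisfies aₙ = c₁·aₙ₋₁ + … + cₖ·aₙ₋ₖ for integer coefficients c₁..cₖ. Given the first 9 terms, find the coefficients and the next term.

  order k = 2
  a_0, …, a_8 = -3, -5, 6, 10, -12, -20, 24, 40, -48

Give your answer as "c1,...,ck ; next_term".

  a_2 = 0·-5 + -2·-3 = 6
  a_3 = 0·6 + -2·-5 = 10
  a_4 = 0·10 + -2·6 = -12
  a_5 = 0·-12 + -2·10 = -20
  a_6 = 0·-20 + -2·-12 = 24
  a_7 = 0·24 + -2·-20 = 40
  a_8 = 0·40 + -2·24 = -48
  a_9 = 0·-48 + -2·40 = -80

0,-2 ; -80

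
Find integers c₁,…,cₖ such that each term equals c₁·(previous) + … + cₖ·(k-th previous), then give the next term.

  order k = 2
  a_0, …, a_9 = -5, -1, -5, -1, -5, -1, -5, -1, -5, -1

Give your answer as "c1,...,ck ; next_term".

  a_2 = 0·-1 + 1·-5 = -5
  a_3 = 0·-5 + 1·-1 = -1
  a_4 = 0·-1 + 1·-5 = -5
  a_5 = 0·-5 + 1·-1 = -1
  a_6 = 0·-1 + 1·-5 = -5
  a_7 = 0·-5 + 1·-1 = -1
  a_8 = 0·-1 + 1·-5 = -5
  a_9 = 0·-5 + 1·-1 = -1
  a_10 = 0·-1 + 1·-5 = -5

0,1 ; -5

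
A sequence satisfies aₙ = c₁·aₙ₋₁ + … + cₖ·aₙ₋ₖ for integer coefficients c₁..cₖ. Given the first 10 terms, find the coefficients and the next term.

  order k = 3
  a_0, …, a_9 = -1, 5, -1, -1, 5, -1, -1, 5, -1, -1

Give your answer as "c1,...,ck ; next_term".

0,0,1 ; 5

  a_3 = 0·-1 + 0·5 + 1·-1 = -1
  a_4 = 0·-1 + 0·-1 + 1·5 = 5
  a_5 = 0·5 + 0·-1 + 1·-1 = -1
  a_6 = 0·-1 + 0·5 + 1·-1 = -1
  a_7 = 0·-1 + 0·-1 + 1·5 = 5
  a_8 = 0·5 + 0·-1 + 1·-1 = -1
  a_9 = 0·-1 + 0·5 + 1·-1 = -1
  a_10 = 0·-1 + 0·-1 + 1·5 = 5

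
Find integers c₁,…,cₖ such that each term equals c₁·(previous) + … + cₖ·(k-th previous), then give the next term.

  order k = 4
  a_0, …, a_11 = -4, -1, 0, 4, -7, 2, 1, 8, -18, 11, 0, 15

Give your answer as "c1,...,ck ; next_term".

-1,-1,-1,1 ; -44

  a_4 = -1·4 + -1·0 + -1·-1 + 1·-4 = -7
  a_5 = -1·-7 + -1·4 + -1·0 + 1·-1 = 2
  a_6 = -1·2 + -1·-7 + -1·4 + 1·0 = 1
  a_7 = -1·1 + -1·2 + -1·-7 + 1·4 = 8
  a_8 = -1·8 + -1·1 + -1·2 + 1·-7 = -18
  a_9 = -1·-18 + -1·8 + -1·1 + 1·2 = 11
  a_10 = -1·11 + -1·-18 + -1·8 + 1·1 = 0
  a_11 = -1·0 + -1·11 + -1·-18 + 1·8 = 15
  a_12 = -1·15 + -1·0 + -1·11 + 1·-18 = -44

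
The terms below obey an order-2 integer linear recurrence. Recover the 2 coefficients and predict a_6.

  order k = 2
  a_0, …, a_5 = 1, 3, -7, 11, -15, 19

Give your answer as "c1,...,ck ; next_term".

-2,-1 ; -23

  a_2 = -2·3 + -1·1 = -7
  a_3 = -2·-7 + -1·3 = 11
  a_4 = -2·11 + -1·-7 = -15
  a_5 = -2·-15 + -1·11 = 19
  a_6 = -2·19 + -1·-15 = -23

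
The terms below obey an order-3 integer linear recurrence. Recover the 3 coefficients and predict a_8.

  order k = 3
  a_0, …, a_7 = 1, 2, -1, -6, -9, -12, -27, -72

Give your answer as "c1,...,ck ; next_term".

  a_3 = 3·-1 + -3·2 + 3·1 = -6
  a_4 = 3·-6 + -3·-1 + 3·2 = -9
  a_5 = 3·-9 + -3·-6 + 3·-1 = -12
  a_6 = 3·-12 + -3·-9 + 3·-6 = -27
  a_7 = 3·-27 + -3·-12 + 3·-9 = -72
  a_8 = 3·-72 + -3·-27 + 3·-12 = -171

3,-3,3 ; -171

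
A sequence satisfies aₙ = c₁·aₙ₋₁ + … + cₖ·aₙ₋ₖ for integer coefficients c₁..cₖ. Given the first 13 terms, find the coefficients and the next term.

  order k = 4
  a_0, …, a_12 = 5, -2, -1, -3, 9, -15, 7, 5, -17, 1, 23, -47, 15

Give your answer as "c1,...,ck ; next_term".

-1,0,2,2 ; 33

  a_4 = -1·-3 + 0·-1 + 2·-2 + 2·5 = 9
  a_5 = -1·9 + 0·-3 + 2·-1 + 2·-2 = -15
  a_6 = -1·-15 + 0·9 + 2·-3 + 2·-1 = 7
  a_7 = -1·7 + 0·-15 + 2·9 + 2·-3 = 5
  a_8 = -1·5 + 0·7 + 2·-15 + 2·9 = -17
  a_9 = -1·-17 + 0·5 + 2·7 + 2·-15 = 1
  a_10 = -1·1 + 0·-17 + 2·5 + 2·7 = 23
  a_11 = -1·23 + 0·1 + 2·-17 + 2·5 = -47
  a_12 = -1·-47 + 0·23 + 2·1 + 2·-17 = 15
  a_13 = -1·15 + 0·-47 + 2·23 + 2·1 = 33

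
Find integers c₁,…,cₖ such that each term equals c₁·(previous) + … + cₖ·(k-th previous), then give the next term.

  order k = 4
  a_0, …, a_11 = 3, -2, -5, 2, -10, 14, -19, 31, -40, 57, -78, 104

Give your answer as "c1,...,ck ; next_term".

-1,1,0,-1 ; -142

  a_4 = -1·2 + 1·-5 + 0·-2 + -1·3 = -10
  a_5 = -1·-10 + 1·2 + 0·-5 + -1·-2 = 14
  a_6 = -1·14 + 1·-10 + 0·2 + -1·-5 = -19
  a_7 = -1·-19 + 1·14 + 0·-10 + -1·2 = 31
  a_8 = -1·31 + 1·-19 + 0·14 + -1·-10 = -40
  a_9 = -1·-40 + 1·31 + 0·-19 + -1·14 = 57
  a_10 = -1·57 + 1·-40 + 0·31 + -1·-19 = -78
  a_11 = -1·-78 + 1·57 + 0·-40 + -1·31 = 104
  a_12 = -1·104 + 1·-78 + 0·57 + -1·-40 = -142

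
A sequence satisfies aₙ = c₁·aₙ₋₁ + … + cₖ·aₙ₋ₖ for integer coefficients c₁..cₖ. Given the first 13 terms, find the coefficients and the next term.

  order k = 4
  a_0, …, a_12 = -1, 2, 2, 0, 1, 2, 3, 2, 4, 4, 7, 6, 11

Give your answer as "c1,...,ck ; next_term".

  a_4 = 0·0 + 1·2 + 0·2 + 1·-1 = 1
  a_5 = 0·1 + 1·0 + 0·2 + 1·2 = 2
  a_6 = 0·2 + 1·1 + 0·0 + 1·2 = 3
  a_7 = 0·3 + 1·2 + 0·1 + 1·0 = 2
  a_8 = 0·2 + 1·3 + 0·2 + 1·1 = 4
  a_9 = 0·4 + 1·2 + 0·3 + 1·2 = 4
  a_10 = 0·4 + 1·4 + 0·2 + 1·3 = 7
  a_11 = 0·7 + 1·4 + 0·4 + 1·2 = 6
  a_12 = 0·6 + 1·7 + 0·4 + 1·4 = 11
  a_13 = 0·11 + 1·6 + 0·7 + 1·4 = 10

0,1,0,1 ; 10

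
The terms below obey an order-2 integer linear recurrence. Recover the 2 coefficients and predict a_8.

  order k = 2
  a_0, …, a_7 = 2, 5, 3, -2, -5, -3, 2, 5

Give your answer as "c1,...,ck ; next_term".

1,-1 ; 3

  a_2 = 1·5 + -1·2 = 3
  a_3 = 1·3 + -1·5 = -2
  a_4 = 1·-2 + -1·3 = -5
  a_5 = 1·-5 + -1·-2 = -3
  a_6 = 1·-3 + -1·-5 = 2
  a_7 = 1·2 + -1·-3 = 5
  a_8 = 1·5 + -1·2 = 3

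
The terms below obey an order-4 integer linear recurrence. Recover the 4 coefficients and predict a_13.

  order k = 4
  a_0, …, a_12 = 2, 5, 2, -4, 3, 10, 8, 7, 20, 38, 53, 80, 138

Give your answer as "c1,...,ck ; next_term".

  a_4 = 1·-4 + 0·2 + 1·5 + 1·2 = 3
  a_5 = 1·3 + 0·-4 + 1·2 + 1·5 = 10
  a_6 = 1·10 + 0·3 + 1·-4 + 1·2 = 8
  a_7 = 1·8 + 0·10 + 1·3 + 1·-4 = 7
  a_8 = 1·7 + 0·8 + 1·10 + 1·3 = 20
  a_9 = 1·20 + 0·7 + 1·8 + 1·10 = 38
  a_10 = 1·38 + 0·20 + 1·7 + 1·8 = 53
  a_11 = 1·53 + 0·38 + 1·20 + 1·7 = 80
  a_12 = 1·80 + 0·53 + 1·38 + 1·20 = 138
  a_13 = 1·138 + 0·80 + 1·53 + 1·38 = 229

1,0,1,1 ; 229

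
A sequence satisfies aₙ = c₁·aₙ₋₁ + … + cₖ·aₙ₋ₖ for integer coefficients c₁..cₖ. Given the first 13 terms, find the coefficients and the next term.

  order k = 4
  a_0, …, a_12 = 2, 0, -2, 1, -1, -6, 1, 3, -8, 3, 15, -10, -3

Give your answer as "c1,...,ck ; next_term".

  a_4 = 1·1 + -1·-2 + 2·0 + -2·2 = -1
  a_5 = 1·-1 + -1·1 + 2·-2 + -2·0 = -6
  a_6 = 1·-6 + -1·-1 + 2·1 + -2·-2 = 1
  a_7 = 1·1 + -1·-6 + 2·-1 + -2·1 = 3
  a_8 = 1·3 + -1·1 + 2·-6 + -2·-1 = -8
  a_9 = 1·-8 + -1·3 + 2·1 + -2·-6 = 3
  a_10 = 1·3 + -1·-8 + 2·3 + -2·1 = 15
  a_11 = 1·15 + -1·3 + 2·-8 + -2·3 = -10
  a_12 = 1·-10 + -1·15 + 2·3 + -2·-8 = -3
  a_13 = 1·-3 + -1·-10 + 2·15 + -2·3 = 31

1,-1,2,-2 ; 31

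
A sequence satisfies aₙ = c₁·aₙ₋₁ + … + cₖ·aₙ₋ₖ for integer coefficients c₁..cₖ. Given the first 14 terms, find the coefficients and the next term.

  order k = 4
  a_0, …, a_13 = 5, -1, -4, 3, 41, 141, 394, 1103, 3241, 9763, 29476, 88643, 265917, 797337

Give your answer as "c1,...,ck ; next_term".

  a_4 = 4·3 + -4·-4 + 2·-1 + 3·5 = 41
  a_5 = 4·41 + -4·3 + 2·-4 + 3·-1 = 141
  a_6 = 4·141 + -4·41 + 2·3 + 3·-4 = 394
  a_7 = 4·394 + -4·141 + 2·41 + 3·3 = 1103
  a_8 = 4·1103 + -4·394 + 2·141 + 3·41 = 3241
  a_9 = 4·3241 + -4·1103 + 2·394 + 3·141 = 9763
  a_10 = 4·9763 + -4·3241 + 2·1103 + 3·394 = 29476
  a_11 = 4·29476 + -4·9763 + 2·3241 + 3·1103 = 88643
  a_12 = 4·88643 + -4·29476 + 2·9763 + 3·3241 = 265917
  a_13 = 4·265917 + -4·88643 + 2·29476 + 3·9763 = 797337
  a_14 = 4·797337 + -4·265917 + 2·88643 + 3·29476 = 2391394

4,-4,2,3 ; 2391394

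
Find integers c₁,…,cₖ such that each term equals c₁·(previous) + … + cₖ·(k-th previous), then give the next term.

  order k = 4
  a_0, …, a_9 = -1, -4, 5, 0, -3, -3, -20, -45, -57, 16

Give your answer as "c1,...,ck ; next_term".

3,-3,-2,-4 ; 389

  a_4 = 3·0 + -3·5 + -2·-4 + -4·-1 = -3
  a_5 = 3·-3 + -3·0 + -2·5 + -4·-4 = -3
  a_6 = 3·-3 + -3·-3 + -2·0 + -4·5 = -20
  a_7 = 3·-20 + -3·-3 + -2·-3 + -4·0 = -45
  a_8 = 3·-45 + -3·-20 + -2·-3 + -4·-3 = -57
  a_9 = 3·-57 + -3·-45 + -2·-20 + -4·-3 = 16
  a_10 = 3·16 + -3·-57 + -2·-45 + -4·-20 = 389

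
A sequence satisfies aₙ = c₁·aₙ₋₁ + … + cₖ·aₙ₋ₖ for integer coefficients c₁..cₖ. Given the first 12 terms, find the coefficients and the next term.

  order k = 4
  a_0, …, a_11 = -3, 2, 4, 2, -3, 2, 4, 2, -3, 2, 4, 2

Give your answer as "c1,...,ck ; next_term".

0,0,0,1 ; -3

  a_4 = 0·2 + 0·4 + 0·2 + 1·-3 = -3
  a_5 = 0·-3 + 0·2 + 0·4 + 1·2 = 2
  a_6 = 0·2 + 0·-3 + 0·2 + 1·4 = 4
  a_7 = 0·4 + 0·2 + 0·-3 + 1·2 = 2
  a_8 = 0·2 + 0·4 + 0·2 + 1·-3 = -3
  a_9 = 0·-3 + 0·2 + 0·4 + 1·2 = 2
  a_10 = 0·2 + 0·-3 + 0·2 + 1·4 = 4
  a_11 = 0·4 + 0·2 + 0·-3 + 1·2 = 2
  a_12 = 0·2 + 0·4 + 0·2 + 1·-3 = -3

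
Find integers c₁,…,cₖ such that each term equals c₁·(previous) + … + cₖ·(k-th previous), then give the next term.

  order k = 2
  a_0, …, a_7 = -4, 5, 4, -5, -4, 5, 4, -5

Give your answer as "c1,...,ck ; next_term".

0,-1 ; -4

  a_2 = 0·5 + -1·-4 = 4
  a_3 = 0·4 + -1·5 = -5
  a_4 = 0·-5 + -1·4 = -4
  a_5 = 0·-4 + -1·-5 = 5
  a_6 = 0·5 + -1·-4 = 4
  a_7 = 0·4 + -1·5 = -5
  a_8 = 0·-5 + -1·4 = -4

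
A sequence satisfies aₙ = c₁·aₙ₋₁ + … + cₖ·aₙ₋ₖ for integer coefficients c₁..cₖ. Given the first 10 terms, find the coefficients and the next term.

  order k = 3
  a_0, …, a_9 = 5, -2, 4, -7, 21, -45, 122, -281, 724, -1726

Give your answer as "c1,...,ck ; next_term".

  a_3 = -1·4 + 4·-2 + 1·5 = -7
  a_4 = -1·-7 + 4·4 + 1·-2 = 21
  a_5 = -1·21 + 4·-7 + 1·4 = -45
  a_6 = -1·-45 + 4·21 + 1·-7 = 122
  a_7 = -1·122 + 4·-45 + 1·21 = -281
  a_8 = -1·-281 + 4·122 + 1·-45 = 724
  a_9 = -1·724 + 4·-281 + 1·122 = -1726
  a_10 = -1·-1726 + 4·724 + 1·-281 = 4341

-1,4,1 ; 4341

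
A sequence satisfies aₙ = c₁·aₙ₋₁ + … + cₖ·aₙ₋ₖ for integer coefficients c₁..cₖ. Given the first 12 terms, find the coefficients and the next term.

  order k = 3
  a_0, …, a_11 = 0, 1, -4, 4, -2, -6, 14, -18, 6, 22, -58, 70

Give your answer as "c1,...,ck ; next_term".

-1,0,2 ; -26

  a_3 = -1·-4 + 0·1 + 2·0 = 4
  a_4 = -1·4 + 0·-4 + 2·1 = -2
  a_5 = -1·-2 + 0·4 + 2·-4 = -6
  a_6 = -1·-6 + 0·-2 + 2·4 = 14
  a_7 = -1·14 + 0·-6 + 2·-2 = -18
  a_8 = -1·-18 + 0·14 + 2·-6 = 6
  a_9 = -1·6 + 0·-18 + 2·14 = 22
  a_10 = -1·22 + 0·6 + 2·-18 = -58
  a_11 = -1·-58 + 0·22 + 2·6 = 70
  a_12 = -1·70 + 0·-58 + 2·22 = -26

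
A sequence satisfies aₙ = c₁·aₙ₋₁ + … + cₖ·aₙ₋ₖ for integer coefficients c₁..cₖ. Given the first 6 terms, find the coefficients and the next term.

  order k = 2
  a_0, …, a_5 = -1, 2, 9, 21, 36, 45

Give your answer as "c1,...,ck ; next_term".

3,-3 ; 27

  a_2 = 3·2 + -3·-1 = 9
  a_3 = 3·9 + -3·2 = 21
  a_4 = 3·21 + -3·9 = 36
  a_5 = 3·36 + -3·21 = 45
  a_6 = 3·45 + -3·36 = 27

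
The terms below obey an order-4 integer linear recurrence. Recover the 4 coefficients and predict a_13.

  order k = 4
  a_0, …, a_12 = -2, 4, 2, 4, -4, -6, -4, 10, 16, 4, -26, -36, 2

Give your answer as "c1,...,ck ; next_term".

1,-1,-1,1 ; 68

  a_4 = 1·4 + -1·2 + -1·4 + 1·-2 = -4
  a_5 = 1·-4 + -1·4 + -1·2 + 1·4 = -6
  a_6 = 1·-6 + -1·-4 + -1·4 + 1·2 = -4
  a_7 = 1·-4 + -1·-6 + -1·-4 + 1·4 = 10
  a_8 = 1·10 + -1·-4 + -1·-6 + 1·-4 = 16
  a_9 = 1·16 + -1·10 + -1·-4 + 1·-6 = 4
  a_10 = 1·4 + -1·16 + -1·10 + 1·-4 = -26
  a_11 = 1·-26 + -1·4 + -1·16 + 1·10 = -36
  a_12 = 1·-36 + -1·-26 + -1·4 + 1·16 = 2
  a_13 = 1·2 + -1·-36 + -1·-26 + 1·4 = 68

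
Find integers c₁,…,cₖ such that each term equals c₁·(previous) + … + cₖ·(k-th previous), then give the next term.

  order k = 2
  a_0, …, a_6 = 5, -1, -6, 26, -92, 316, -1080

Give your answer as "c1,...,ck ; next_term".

  a_2 = -4·-1 + -2·5 = -6
  a_3 = -4·-6 + -2·-1 = 26
  a_4 = -4·26 + -2·-6 = -92
  a_5 = -4·-92 + -2·26 = 316
  a_6 = -4·316 + -2·-92 = -1080
  a_7 = -4·-1080 + -2·316 = 3688

-4,-2 ; 3688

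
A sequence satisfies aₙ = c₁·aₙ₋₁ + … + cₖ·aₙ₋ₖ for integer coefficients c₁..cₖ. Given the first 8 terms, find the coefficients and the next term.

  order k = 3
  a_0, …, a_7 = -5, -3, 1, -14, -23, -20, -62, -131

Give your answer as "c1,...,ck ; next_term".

  a_3 = 1·1 + 0·-3 + 3·-5 = -14
  a_4 = 1·-14 + 0·1 + 3·-3 = -23
  a_5 = 1·-23 + 0·-14 + 3·1 = -20
  a_6 = 1·-20 + 0·-23 + 3·-14 = -62
  a_7 = 1·-62 + 0·-20 + 3·-23 = -131
  a_8 = 1·-131 + 0·-62 + 3·-20 = -191

1,0,3 ; -191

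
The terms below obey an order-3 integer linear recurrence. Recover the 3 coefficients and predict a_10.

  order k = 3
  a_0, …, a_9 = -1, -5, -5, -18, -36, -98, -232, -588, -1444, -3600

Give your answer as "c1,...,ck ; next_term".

2,2,-2 ; -8912

  a_3 = 2·-5 + 2·-5 + -2·-1 = -18
  a_4 = 2·-18 + 2·-5 + -2·-5 = -36
  a_5 = 2·-36 + 2·-18 + -2·-5 = -98
  a_6 = 2·-98 + 2·-36 + -2·-18 = -232
  a_7 = 2·-232 + 2·-98 + -2·-36 = -588
  a_8 = 2·-588 + 2·-232 + -2·-98 = -1444
  a_9 = 2·-1444 + 2·-588 + -2·-232 = -3600
  a_10 = 2·-3600 + 2·-1444 + -2·-588 = -8912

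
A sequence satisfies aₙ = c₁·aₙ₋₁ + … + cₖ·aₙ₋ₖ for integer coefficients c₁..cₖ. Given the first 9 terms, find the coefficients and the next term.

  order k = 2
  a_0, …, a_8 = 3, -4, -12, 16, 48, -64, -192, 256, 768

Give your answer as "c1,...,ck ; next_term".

0,-4 ; -1024

  a_2 = 0·-4 + -4·3 = -12
  a_3 = 0·-12 + -4·-4 = 16
  a_4 = 0·16 + -4·-12 = 48
  a_5 = 0·48 + -4·16 = -64
  a_6 = 0·-64 + -4·48 = -192
  a_7 = 0·-192 + -4·-64 = 256
  a_8 = 0·256 + -4·-192 = 768
  a_9 = 0·768 + -4·256 = -1024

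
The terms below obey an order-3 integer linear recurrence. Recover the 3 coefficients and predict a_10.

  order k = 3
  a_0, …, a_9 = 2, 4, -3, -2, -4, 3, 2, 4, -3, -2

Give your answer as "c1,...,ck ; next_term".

0,0,-1 ; -4

  a_3 = 0·-3 + 0·4 + -1·2 = -2
  a_4 = 0·-2 + 0·-3 + -1·4 = -4
  a_5 = 0·-4 + 0·-2 + -1·-3 = 3
  a_6 = 0·3 + 0·-4 + -1·-2 = 2
  a_7 = 0·2 + 0·3 + -1·-4 = 4
  a_8 = 0·4 + 0·2 + -1·3 = -3
  a_9 = 0·-3 + 0·4 + -1·2 = -2
  a_10 = 0·-2 + 0·-3 + -1·4 = -4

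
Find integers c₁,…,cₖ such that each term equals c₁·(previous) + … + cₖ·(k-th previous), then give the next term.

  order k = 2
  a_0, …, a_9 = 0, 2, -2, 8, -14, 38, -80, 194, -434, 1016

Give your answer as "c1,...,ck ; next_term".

-1,3 ; -2318

  a_2 = -1·2 + 3·0 = -2
  a_3 = -1·-2 + 3·2 = 8
  a_4 = -1·8 + 3·-2 = -14
  a_5 = -1·-14 + 3·8 = 38
  a_6 = -1·38 + 3·-14 = -80
  a_7 = -1·-80 + 3·38 = 194
  a_8 = -1·194 + 3·-80 = -434
  a_9 = -1·-434 + 3·194 = 1016
  a_10 = -1·1016 + 3·-434 = -2318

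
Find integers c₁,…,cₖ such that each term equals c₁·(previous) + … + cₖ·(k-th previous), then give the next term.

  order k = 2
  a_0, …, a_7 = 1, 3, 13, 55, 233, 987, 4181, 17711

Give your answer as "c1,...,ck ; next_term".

  a_2 = 4·3 + 1·1 = 13
  a_3 = 4·13 + 1·3 = 55
  a_4 = 4·55 + 1·13 = 233
  a_5 = 4·233 + 1·55 = 987
  a_6 = 4·987 + 1·233 = 4181
  a_7 = 4·4181 + 1·987 = 17711
  a_8 = 4·17711 + 1·4181 = 75025

4,1 ; 75025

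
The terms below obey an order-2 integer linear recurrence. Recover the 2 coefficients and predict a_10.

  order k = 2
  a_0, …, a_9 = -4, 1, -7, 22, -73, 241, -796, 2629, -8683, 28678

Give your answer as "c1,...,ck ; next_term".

-3,1 ; -94717

  a_2 = -3·1 + 1·-4 = -7
  a_3 = -3·-7 + 1·1 = 22
  a_4 = -3·22 + 1·-7 = -73
  a_5 = -3·-73 + 1·22 = 241
  a_6 = -3·241 + 1·-73 = -796
  a_7 = -3·-796 + 1·241 = 2629
  a_8 = -3·2629 + 1·-796 = -8683
  a_9 = -3·-8683 + 1·2629 = 28678
  a_10 = -3·28678 + 1·-8683 = -94717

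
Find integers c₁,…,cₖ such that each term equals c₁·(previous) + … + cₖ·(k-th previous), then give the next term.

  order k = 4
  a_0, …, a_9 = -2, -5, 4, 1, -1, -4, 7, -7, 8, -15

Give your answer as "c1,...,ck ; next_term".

  a_4 = 0·1 + 2·4 + 1·-5 + 2·-2 = -1
  a_5 = 0·-1 + 2·1 + 1·4 + 2·-5 = -4
  a_6 = 0·-4 + 2·-1 + 1·1 + 2·4 = 7
  a_7 = 0·7 + 2·-4 + 1·-1 + 2·1 = -7
  a_8 = 0·-7 + 2·7 + 1·-4 + 2·-1 = 8
  a_9 = 0·8 + 2·-7 + 1·7 + 2·-4 = -15
  a_10 = 0·-15 + 2·8 + 1·-7 + 2·7 = 23

0,2,1,2 ; 23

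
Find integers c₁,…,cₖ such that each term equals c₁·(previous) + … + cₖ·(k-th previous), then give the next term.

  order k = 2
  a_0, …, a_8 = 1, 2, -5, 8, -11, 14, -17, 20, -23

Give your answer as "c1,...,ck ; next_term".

  a_2 = -2·2 + -1·1 = -5
  a_3 = -2·-5 + -1·2 = 8
  a_4 = -2·8 + -1·-5 = -11
  a_5 = -2·-11 + -1·8 = 14
  a_6 = -2·14 + -1·-11 = -17
  a_7 = -2·-17 + -1·14 = 20
  a_8 = -2·20 + -1·-17 = -23
  a_9 = -2·-23 + -1·20 = 26

-2,-1 ; 26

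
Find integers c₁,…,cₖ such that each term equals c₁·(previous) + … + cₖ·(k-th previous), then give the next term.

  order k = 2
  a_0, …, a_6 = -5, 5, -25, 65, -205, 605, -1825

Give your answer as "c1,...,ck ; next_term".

-2,3 ; 5465

  a_2 = -2·5 + 3·-5 = -25
  a_3 = -2·-25 + 3·5 = 65
  a_4 = -2·65 + 3·-25 = -205
  a_5 = -2·-205 + 3·65 = 605
  a_6 = -2·605 + 3·-205 = -1825
  a_7 = -2·-1825 + 3·605 = 5465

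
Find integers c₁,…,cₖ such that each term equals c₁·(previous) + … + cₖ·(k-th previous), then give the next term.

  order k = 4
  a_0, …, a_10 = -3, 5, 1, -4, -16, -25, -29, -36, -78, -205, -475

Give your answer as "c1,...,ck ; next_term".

3,-3,1,2 ; -960

  a_4 = 3·-4 + -3·1 + 1·5 + 2·-3 = -16
  a_5 = 3·-16 + -3·-4 + 1·1 + 2·5 = -25
  a_6 = 3·-25 + -3·-16 + 1·-4 + 2·1 = -29
  a_7 = 3·-29 + -3·-25 + 1·-16 + 2·-4 = -36
  a_8 = 3·-36 + -3·-29 + 1·-25 + 2·-16 = -78
  a_9 = 3·-78 + -3·-36 + 1·-29 + 2·-25 = -205
  a_10 = 3·-205 + -3·-78 + 1·-36 + 2·-29 = -475
  a_11 = 3·-475 + -3·-205 + 1·-78 + 2·-36 = -960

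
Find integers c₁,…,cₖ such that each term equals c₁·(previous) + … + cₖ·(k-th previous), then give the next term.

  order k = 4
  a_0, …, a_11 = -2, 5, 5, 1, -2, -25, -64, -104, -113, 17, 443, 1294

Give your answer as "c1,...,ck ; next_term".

2,-1,-1,-3 ; 2467

  a_4 = 2·1 + -1·5 + -1·5 + -3·-2 = -2
  a_5 = 2·-2 + -1·1 + -1·5 + -3·5 = -25
  a_6 = 2·-25 + -1·-2 + -1·1 + -3·5 = -64
  a_7 = 2·-64 + -1·-25 + -1·-2 + -3·1 = -104
  a_8 = 2·-104 + -1·-64 + -1·-25 + -3·-2 = -113
  a_9 = 2·-113 + -1·-104 + -1·-64 + -3·-25 = 17
  a_10 = 2·17 + -1·-113 + -1·-104 + -3·-64 = 443
  a_11 = 2·443 + -1·17 + -1·-113 + -3·-104 = 1294
  a_12 = 2·1294 + -1·443 + -1·17 + -3·-113 = 2467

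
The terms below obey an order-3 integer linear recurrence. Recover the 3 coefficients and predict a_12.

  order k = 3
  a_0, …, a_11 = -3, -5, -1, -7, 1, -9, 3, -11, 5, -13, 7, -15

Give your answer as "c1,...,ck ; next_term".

-1,1,1 ; 9

  a_3 = -1·-1 + 1·-5 + 1·-3 = -7
  a_4 = -1·-7 + 1·-1 + 1·-5 = 1
  a_5 = -1·1 + 1·-7 + 1·-1 = -9
  a_6 = -1·-9 + 1·1 + 1·-7 = 3
  a_7 = -1·3 + 1·-9 + 1·1 = -11
  a_8 = -1·-11 + 1·3 + 1·-9 = 5
  a_9 = -1·5 + 1·-11 + 1·3 = -13
  a_10 = -1·-13 + 1·5 + 1·-11 = 7
  a_11 = -1·7 + 1·-13 + 1·5 = -15
  a_12 = -1·-15 + 1·7 + 1·-13 = 9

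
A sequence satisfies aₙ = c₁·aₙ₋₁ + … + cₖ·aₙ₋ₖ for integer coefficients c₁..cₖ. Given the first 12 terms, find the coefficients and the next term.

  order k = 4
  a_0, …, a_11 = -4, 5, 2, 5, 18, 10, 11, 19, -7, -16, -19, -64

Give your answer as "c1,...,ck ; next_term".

  a_4 = 1·5 + 0·2 + 1·5 + -2·-4 = 18
  a_5 = 1·18 + 0·5 + 1·2 + -2·5 = 10
  a_6 = 1·10 + 0·18 + 1·5 + -2·2 = 11
  a_7 = 1·11 + 0·10 + 1·18 + -2·5 = 19
  a_8 = 1·19 + 0·11 + 1·10 + -2·18 = -7
  a_9 = 1·-7 + 0·19 + 1·11 + -2·10 = -16
  a_10 = 1·-16 + 0·-7 + 1·19 + -2·11 = -19
  a_11 = 1·-19 + 0·-16 + 1·-7 + -2·19 = -64
  a_12 = 1·-64 + 0·-19 + 1·-16 + -2·-7 = -66

1,0,1,-2 ; -66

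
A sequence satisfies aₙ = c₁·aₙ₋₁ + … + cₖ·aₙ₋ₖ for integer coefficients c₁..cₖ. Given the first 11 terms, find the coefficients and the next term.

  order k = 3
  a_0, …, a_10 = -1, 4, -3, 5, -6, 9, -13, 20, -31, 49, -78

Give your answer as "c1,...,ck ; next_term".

-2,0,1 ; 125

  a_3 = -2·-3 + 0·4 + 1·-1 = 5
  a_4 = -2·5 + 0·-3 + 1·4 = -6
  a_5 = -2·-6 + 0·5 + 1·-3 = 9
  a_6 = -2·9 + 0·-6 + 1·5 = -13
  a_7 = -2·-13 + 0·9 + 1·-6 = 20
  a_8 = -2·20 + 0·-13 + 1·9 = -31
  a_9 = -2·-31 + 0·20 + 1·-13 = 49
  a_10 = -2·49 + 0·-31 + 1·20 = -78
  a_11 = -2·-78 + 0·49 + 1·-31 = 125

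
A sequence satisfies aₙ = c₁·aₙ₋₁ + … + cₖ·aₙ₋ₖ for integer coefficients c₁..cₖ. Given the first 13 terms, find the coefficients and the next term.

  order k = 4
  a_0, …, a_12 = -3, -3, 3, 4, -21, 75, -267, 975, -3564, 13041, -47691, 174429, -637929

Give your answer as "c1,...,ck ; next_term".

  a_4 = -3·4 + 3·3 + 3·-3 + 3·-3 = -21
  a_5 = -3·-21 + 3·4 + 3·3 + 3·-3 = 75
  a_6 = -3·75 + 3·-21 + 3·4 + 3·3 = -267
  a_7 = -3·-267 + 3·75 + 3·-21 + 3·4 = 975
  a_8 = -3·975 + 3·-267 + 3·75 + 3·-21 = -3564
  a_9 = -3·-3564 + 3·975 + 3·-267 + 3·75 = 13041
  a_10 = -3·13041 + 3·-3564 + 3·975 + 3·-267 = -47691
  a_11 = -3·-47691 + 3·13041 + 3·-3564 + 3·975 = 174429
  a_12 = -3·174429 + 3·-47691 + 3·13041 + 3·-3564 = -637929
  a_13 = -3·-637929 + 3·174429 + 3·-47691 + 3·13041 = 2333124

-3,3,3,3 ; 2333124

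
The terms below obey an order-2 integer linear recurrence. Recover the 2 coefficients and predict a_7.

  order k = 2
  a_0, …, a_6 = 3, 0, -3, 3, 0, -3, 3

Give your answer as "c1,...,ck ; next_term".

-1,-1 ; 0

  a_2 = -1·0 + -1·3 = -3
  a_3 = -1·-3 + -1·0 = 3
  a_4 = -1·3 + -1·-3 = 0
  a_5 = -1·0 + -1·3 = -3
  a_6 = -1·-3 + -1·0 = 3
  a_7 = -1·3 + -1·-3 = 0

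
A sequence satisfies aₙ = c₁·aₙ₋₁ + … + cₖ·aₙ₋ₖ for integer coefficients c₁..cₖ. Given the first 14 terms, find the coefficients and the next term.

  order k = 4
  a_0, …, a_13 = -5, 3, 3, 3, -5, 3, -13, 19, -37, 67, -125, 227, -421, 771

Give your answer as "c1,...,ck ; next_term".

  a_4 = 0·3 + 2·3 + -2·3 + 1·-5 = -5
  a_5 = 0·-5 + 2·3 + -2·3 + 1·3 = 3
  a_6 = 0·3 + 2·-5 + -2·3 + 1·3 = -13
  a_7 = 0·-13 + 2·3 + -2·-5 + 1·3 = 19
  a_8 = 0·19 + 2·-13 + -2·3 + 1·-5 = -37
  a_9 = 0·-37 + 2·19 + -2·-13 + 1·3 = 67
  a_10 = 0·67 + 2·-37 + -2·19 + 1·-13 = -125
  a_11 = 0·-125 + 2·67 + -2·-37 + 1·19 = 227
  a_12 = 0·227 + 2·-125 + -2·67 + 1·-37 = -421
  a_13 = 0·-421 + 2·227 + -2·-125 + 1·67 = 771
  a_14 = 0·771 + 2·-421 + -2·227 + 1·-125 = -1421

0,2,-2,1 ; -1421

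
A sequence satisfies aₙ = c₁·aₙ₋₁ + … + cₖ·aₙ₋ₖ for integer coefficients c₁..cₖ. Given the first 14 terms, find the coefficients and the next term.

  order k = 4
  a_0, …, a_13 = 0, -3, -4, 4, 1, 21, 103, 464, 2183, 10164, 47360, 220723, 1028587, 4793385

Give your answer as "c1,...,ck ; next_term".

4,3,1,-3 ; 22337944

  a_4 = 4·4 + 3·-4 + 1·-3 + -3·0 = 1
  a_5 = 4·1 + 3·4 + 1·-4 + -3·-3 = 21
  a_6 = 4·21 + 3·1 + 1·4 + -3·-4 = 103
  a_7 = 4·103 + 3·21 + 1·1 + -3·4 = 464
  a_8 = 4·464 + 3·103 + 1·21 + -3·1 = 2183
  a_9 = 4·2183 + 3·464 + 1·103 + -3·21 = 10164
  a_10 = 4·10164 + 3·2183 + 1·464 + -3·103 = 47360
  a_11 = 4·47360 + 3·10164 + 1·2183 + -3·464 = 220723
  a_12 = 4·220723 + 3·47360 + 1·10164 + -3·2183 = 1028587
  a_13 = 4·1028587 + 3·220723 + 1·47360 + -3·10164 = 4793385
  a_14 = 4·4793385 + 3·1028587 + 1·220723 + -3·47360 = 22337944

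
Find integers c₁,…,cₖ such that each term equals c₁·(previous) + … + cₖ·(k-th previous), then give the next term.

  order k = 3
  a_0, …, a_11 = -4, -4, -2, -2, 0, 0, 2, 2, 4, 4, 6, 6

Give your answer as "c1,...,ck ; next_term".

  a_3 = 1·-2 + 1·-4 + -1·-4 = -2
  a_4 = 1·-2 + 1·-2 + -1·-4 = 0
  a_5 = 1·0 + 1·-2 + -1·-2 = 0
  a_6 = 1·0 + 1·0 + -1·-2 = 2
  a_7 = 1·2 + 1·0 + -1·0 = 2
  a_8 = 1·2 + 1·2 + -1·0 = 4
  a_9 = 1·4 + 1·2 + -1·2 = 4
  a_10 = 1·4 + 1·4 + -1·2 = 6
  a_11 = 1·6 + 1·4 + -1·4 = 6
  a_12 = 1·6 + 1·6 + -1·4 = 8

1,1,-1 ; 8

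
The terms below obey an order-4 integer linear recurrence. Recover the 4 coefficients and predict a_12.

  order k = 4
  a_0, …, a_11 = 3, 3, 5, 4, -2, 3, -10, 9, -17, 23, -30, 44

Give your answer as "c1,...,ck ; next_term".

-1,1,0,-1 ; -57

  a_4 = -1·4 + 1·5 + 0·3 + -1·3 = -2
  a_5 = -1·-2 + 1·4 + 0·5 + -1·3 = 3
  a_6 = -1·3 + 1·-2 + 0·4 + -1·5 = -10
  a_7 = -1·-10 + 1·3 + 0·-2 + -1·4 = 9
  a_8 = -1·9 + 1·-10 + 0·3 + -1·-2 = -17
  a_9 = -1·-17 + 1·9 + 0·-10 + -1·3 = 23
  a_10 = -1·23 + 1·-17 + 0·9 + -1·-10 = -30
  a_11 = -1·-30 + 1·23 + 0·-17 + -1·9 = 44
  a_12 = -1·44 + 1·-30 + 0·23 + -1·-17 = -57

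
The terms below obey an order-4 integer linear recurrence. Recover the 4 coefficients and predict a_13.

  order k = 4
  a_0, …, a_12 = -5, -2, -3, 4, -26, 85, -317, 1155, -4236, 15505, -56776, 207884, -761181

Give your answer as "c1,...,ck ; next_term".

  a_4 = -3·4 + 2·-3 + -1·-2 + 2·-5 = -26
  a_5 = -3·-26 + 2·4 + -1·-3 + 2·-2 = 85
  a_6 = -3·85 + 2·-26 + -1·4 + 2·-3 = -317
  a_7 = -3·-317 + 2·85 + -1·-26 + 2·4 = 1155
  a_8 = -3·1155 + 2·-317 + -1·85 + 2·-26 = -4236
  a_9 = -3·-4236 + 2·1155 + -1·-317 + 2·85 = 15505
  a_10 = -3·15505 + 2·-4236 + -1·1155 + 2·-317 = -56776
  a_11 = -3·-56776 + 2·15505 + -1·-4236 + 2·1155 = 207884
  a_12 = -3·207884 + 2·-56776 + -1·15505 + 2·-4236 = -761181
  a_13 = -3·-761181 + 2·207884 + -1·-56776 + 2·15505 = 2787097

-3,2,-1,2 ; 2787097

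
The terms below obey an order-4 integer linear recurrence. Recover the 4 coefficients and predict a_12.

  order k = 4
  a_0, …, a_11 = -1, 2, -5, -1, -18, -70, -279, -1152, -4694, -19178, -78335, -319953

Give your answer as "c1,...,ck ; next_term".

  a_4 = 3·-1 + 4·-5 + 2·2 + -1·-1 = -18
  a_5 = 3·-18 + 4·-1 + 2·-5 + -1·2 = -70
  a_6 = 3·-70 + 4·-18 + 2·-1 + -1·-5 = -279
  a_7 = 3·-279 + 4·-70 + 2·-18 + -1·-1 = -1152
  a_8 = 3·-1152 + 4·-279 + 2·-70 + -1·-18 = -4694
  a_9 = 3·-4694 + 4·-1152 + 2·-279 + -1·-70 = -19178
  a_10 = 3·-19178 + 4·-4694 + 2·-1152 + -1·-279 = -78335
  a_11 = 3·-78335 + 4·-19178 + 2·-4694 + -1·-1152 = -319953
  a_12 = 3·-319953 + 4·-78335 + 2·-19178 + -1·-4694 = -1306861

3,4,2,-1 ; -1306861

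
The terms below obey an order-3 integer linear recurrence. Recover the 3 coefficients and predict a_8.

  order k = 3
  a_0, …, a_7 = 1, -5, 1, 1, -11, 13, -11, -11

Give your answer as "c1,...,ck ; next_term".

-1,0,2 ; 37

  a_3 = -1·1 + 0·-5 + 2·1 = 1
  a_4 = -1·1 + 0·1 + 2·-5 = -11
  a_5 = -1·-11 + 0·1 + 2·1 = 13
  a_6 = -1·13 + 0·-11 + 2·1 = -11
  a_7 = -1·-11 + 0·13 + 2·-11 = -11
  a_8 = -1·-11 + 0·-11 + 2·13 = 37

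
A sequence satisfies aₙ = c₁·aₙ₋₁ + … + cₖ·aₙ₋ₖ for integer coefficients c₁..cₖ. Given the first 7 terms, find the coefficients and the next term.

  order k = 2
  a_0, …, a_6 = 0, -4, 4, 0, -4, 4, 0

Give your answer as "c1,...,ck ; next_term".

  a_2 = -1·-4 + -1·0 = 4
  a_3 = -1·4 + -1·-4 = 0
  a_4 = -1·0 + -1·4 = -4
  a_5 = -1·-4 + -1·0 = 4
  a_6 = -1·4 + -1·-4 = 0
  a_7 = -1·0 + -1·4 = -4

-1,-1 ; -4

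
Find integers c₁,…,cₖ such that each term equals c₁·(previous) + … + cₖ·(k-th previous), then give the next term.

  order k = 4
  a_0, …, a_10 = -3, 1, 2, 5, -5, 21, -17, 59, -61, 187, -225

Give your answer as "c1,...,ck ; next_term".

-1,2,2,2 ; 595

  a_4 = -1·5 + 2·2 + 2·1 + 2·-3 = -5
  a_5 = -1·-5 + 2·5 + 2·2 + 2·1 = 21
  a_6 = -1·21 + 2·-5 + 2·5 + 2·2 = -17
  a_7 = -1·-17 + 2·21 + 2·-5 + 2·5 = 59
  a_8 = -1·59 + 2·-17 + 2·21 + 2·-5 = -61
  a_9 = -1·-61 + 2·59 + 2·-17 + 2·21 = 187
  a_10 = -1·187 + 2·-61 + 2·59 + 2·-17 = -225
  a_11 = -1·-225 + 2·187 + 2·-61 + 2·59 = 595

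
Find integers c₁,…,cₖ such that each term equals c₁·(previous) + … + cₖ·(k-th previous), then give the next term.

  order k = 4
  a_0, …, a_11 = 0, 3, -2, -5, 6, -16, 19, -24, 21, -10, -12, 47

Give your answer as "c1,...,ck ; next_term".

-1,1,1,-1 ; -90

  a_4 = -1·-5 + 1·-2 + 1·3 + -1·0 = 6
  a_5 = -1·6 + 1·-5 + 1·-2 + -1·3 = -16
  a_6 = -1·-16 + 1·6 + 1·-5 + -1·-2 = 19
  a_7 = -1·19 + 1·-16 + 1·6 + -1·-5 = -24
  a_8 = -1·-24 + 1·19 + 1·-16 + -1·6 = 21
  a_9 = -1·21 + 1·-24 + 1·19 + -1·-16 = -10
  a_10 = -1·-10 + 1·21 + 1·-24 + -1·19 = -12
  a_11 = -1·-12 + 1·-10 + 1·21 + -1·-24 = 47
  a_12 = -1·47 + 1·-12 + 1·-10 + -1·21 = -90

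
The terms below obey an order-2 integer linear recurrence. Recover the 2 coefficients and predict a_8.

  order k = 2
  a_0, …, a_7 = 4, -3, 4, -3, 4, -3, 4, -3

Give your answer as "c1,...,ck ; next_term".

0,1 ; 4

  a_2 = 0·-3 + 1·4 = 4
  a_3 = 0·4 + 1·-3 = -3
  a_4 = 0·-3 + 1·4 = 4
  a_5 = 0·4 + 1·-3 = -3
  a_6 = 0·-3 + 1·4 = 4
  a_7 = 0·4 + 1·-3 = -3
  a_8 = 0·-3 + 1·4 = 4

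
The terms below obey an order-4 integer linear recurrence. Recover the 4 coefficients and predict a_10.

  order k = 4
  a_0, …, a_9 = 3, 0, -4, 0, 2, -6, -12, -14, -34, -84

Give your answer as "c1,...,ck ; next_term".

  a_4 = 1·0 + 1·-4 + 2·0 + 2·3 = 2
  a_5 = 1·2 + 1·0 + 2·-4 + 2·0 = -6
  a_6 = 1·-6 + 1·2 + 2·0 + 2·-4 = -12
  a_7 = 1·-12 + 1·-6 + 2·2 + 2·0 = -14
  a_8 = 1·-14 + 1·-12 + 2·-6 + 2·2 = -34
  a_9 = 1·-34 + 1·-14 + 2·-12 + 2·-6 = -84
  a_10 = 1·-84 + 1·-34 + 2·-14 + 2·-12 = -170

1,1,2,2 ; -170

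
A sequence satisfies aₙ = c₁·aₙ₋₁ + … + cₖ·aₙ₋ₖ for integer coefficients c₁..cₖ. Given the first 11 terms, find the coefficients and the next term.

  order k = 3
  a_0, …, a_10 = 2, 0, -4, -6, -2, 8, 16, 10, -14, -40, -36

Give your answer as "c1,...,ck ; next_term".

  a_3 = 1·-4 + -1·0 + -1·2 = -6
  a_4 = 1·-6 + -1·-4 + -1·0 = -2
  a_5 = 1·-2 + -1·-6 + -1·-4 = 8
  a_6 = 1·8 + -1·-2 + -1·-6 = 16
  a_7 = 1·16 + -1·8 + -1·-2 = 10
  a_8 = 1·10 + -1·16 + -1·8 = -14
  a_9 = 1·-14 + -1·10 + -1·16 = -40
  a_10 = 1·-40 + -1·-14 + -1·10 = -36
  a_11 = 1·-36 + -1·-40 + -1·-14 = 18

1,-1,-1 ; 18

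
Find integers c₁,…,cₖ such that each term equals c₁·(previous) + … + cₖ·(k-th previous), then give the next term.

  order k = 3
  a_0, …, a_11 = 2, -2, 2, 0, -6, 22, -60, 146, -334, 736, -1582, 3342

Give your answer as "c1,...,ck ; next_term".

  a_3 = -3·2 + -1·-2 + 2·2 = 0
  a_4 = -3·0 + -1·2 + 2·-2 = -6
  a_5 = -3·-6 + -1·0 + 2·2 = 22
  a_6 = -3·22 + -1·-6 + 2·0 = -60
  a_7 = -3·-60 + -1·22 + 2·-6 = 146
  a_8 = -3·146 + -1·-60 + 2·22 = -334
  a_9 = -3·-334 + -1·146 + 2·-60 = 736
  a_10 = -3·736 + -1·-334 + 2·146 = -1582
  a_11 = -3·-1582 + -1·736 + 2·-334 = 3342
  a_12 = -3·3342 + -1·-1582 + 2·736 = -6972

-3,-1,2 ; -6972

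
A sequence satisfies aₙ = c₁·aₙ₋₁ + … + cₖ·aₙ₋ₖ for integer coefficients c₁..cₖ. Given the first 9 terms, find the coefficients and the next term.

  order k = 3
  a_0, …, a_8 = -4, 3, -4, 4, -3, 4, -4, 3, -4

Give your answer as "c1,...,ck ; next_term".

  a_3 = 0·-4 + 0·3 + -1·-4 = 4
  a_4 = 0·4 + 0·-4 + -1·3 = -3
  a_5 = 0·-3 + 0·4 + -1·-4 = 4
  a_6 = 0·4 + 0·-3 + -1·4 = -4
  a_7 = 0·-4 + 0·4 + -1·-3 = 3
  a_8 = 0·3 + 0·-4 + -1·4 = -4
  a_9 = 0·-4 + 0·3 + -1·-4 = 4

0,0,-1 ; 4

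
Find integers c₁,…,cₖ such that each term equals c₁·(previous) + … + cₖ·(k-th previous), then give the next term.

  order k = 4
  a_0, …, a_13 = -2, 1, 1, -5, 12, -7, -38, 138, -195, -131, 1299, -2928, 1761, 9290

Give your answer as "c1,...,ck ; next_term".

  a_4 = -2·-5 + -3·1 + 3·1 + -1·-2 = 12
  a_5 = -2·12 + -3·-5 + 3·1 + -1·1 = -7
  a_6 = -2·-7 + -3·12 + 3·-5 + -1·1 = -38
  a_7 = -2·-38 + -3·-7 + 3·12 + -1·-5 = 138
  a_8 = -2·138 + -3·-38 + 3·-7 + -1·12 = -195
  a_9 = -2·-195 + -3·138 + 3·-38 + -1·-7 = -131
  a_10 = -2·-131 + -3·-195 + 3·138 + -1·-38 = 1299
  a_11 = -2·1299 + -3·-131 + 3·-195 + -1·138 = -2928
  a_12 = -2·-2928 + -3·1299 + 3·-131 + -1·-195 = 1761
  a_13 = -2·1761 + -3·-2928 + 3·1299 + -1·-131 = 9290
  a_14 = -2·9290 + -3·1761 + 3·-2928 + -1·1299 = -33946

-2,-3,3,-1 ; -33946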